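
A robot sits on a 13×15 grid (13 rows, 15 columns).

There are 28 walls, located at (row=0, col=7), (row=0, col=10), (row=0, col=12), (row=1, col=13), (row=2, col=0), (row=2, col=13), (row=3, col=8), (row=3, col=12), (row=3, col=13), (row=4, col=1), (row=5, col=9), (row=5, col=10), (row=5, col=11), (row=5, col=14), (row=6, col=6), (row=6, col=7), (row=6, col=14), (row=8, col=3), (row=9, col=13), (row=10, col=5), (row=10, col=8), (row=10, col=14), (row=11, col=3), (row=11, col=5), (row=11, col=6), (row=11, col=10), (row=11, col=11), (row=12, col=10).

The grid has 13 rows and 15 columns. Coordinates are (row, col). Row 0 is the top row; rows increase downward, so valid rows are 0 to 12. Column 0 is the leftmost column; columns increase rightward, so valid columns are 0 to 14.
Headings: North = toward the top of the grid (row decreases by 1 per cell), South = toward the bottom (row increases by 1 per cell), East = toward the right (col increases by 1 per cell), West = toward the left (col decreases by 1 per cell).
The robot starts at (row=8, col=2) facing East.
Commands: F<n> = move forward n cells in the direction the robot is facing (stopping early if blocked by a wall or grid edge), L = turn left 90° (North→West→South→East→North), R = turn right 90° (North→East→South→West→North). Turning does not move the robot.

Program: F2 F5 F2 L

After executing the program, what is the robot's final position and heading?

Start: (row=8, col=2), facing East
  F2: move forward 0/2 (blocked), now at (row=8, col=2)
  F5: move forward 0/5 (blocked), now at (row=8, col=2)
  F2: move forward 0/2 (blocked), now at (row=8, col=2)
  L: turn left, now facing North
Final: (row=8, col=2), facing North

Answer: Final position: (row=8, col=2), facing North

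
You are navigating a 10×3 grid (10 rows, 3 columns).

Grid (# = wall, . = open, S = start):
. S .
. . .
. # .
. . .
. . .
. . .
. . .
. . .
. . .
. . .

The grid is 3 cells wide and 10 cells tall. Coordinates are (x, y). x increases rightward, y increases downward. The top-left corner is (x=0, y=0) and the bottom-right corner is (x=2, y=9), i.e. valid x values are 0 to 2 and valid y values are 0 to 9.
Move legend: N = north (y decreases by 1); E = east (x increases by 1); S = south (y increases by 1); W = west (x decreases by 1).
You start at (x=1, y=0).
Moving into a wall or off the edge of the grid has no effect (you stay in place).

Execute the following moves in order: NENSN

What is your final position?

Answer: Final position: (x=2, y=0)

Derivation:
Start: (x=1, y=0)
  N (north): blocked, stay at (x=1, y=0)
  E (east): (x=1, y=0) -> (x=2, y=0)
  N (north): blocked, stay at (x=2, y=0)
  S (south): (x=2, y=0) -> (x=2, y=1)
  N (north): (x=2, y=1) -> (x=2, y=0)
Final: (x=2, y=0)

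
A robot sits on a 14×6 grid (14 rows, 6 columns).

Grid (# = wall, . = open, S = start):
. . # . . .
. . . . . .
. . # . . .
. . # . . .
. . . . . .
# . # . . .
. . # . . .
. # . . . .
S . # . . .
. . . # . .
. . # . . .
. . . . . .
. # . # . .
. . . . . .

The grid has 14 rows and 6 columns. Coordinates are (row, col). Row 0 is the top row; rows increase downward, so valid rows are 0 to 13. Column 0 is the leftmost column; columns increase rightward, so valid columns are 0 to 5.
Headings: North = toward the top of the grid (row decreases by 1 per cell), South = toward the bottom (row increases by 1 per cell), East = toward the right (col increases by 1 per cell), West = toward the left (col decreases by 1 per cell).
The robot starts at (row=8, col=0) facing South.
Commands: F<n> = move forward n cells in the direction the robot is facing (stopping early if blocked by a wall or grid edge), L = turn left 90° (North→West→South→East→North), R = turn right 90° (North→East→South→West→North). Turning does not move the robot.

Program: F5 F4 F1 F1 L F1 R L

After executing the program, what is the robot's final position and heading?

Start: (row=8, col=0), facing South
  F5: move forward 5, now at (row=13, col=0)
  F4: move forward 0/4 (blocked), now at (row=13, col=0)
  F1: move forward 0/1 (blocked), now at (row=13, col=0)
  F1: move forward 0/1 (blocked), now at (row=13, col=0)
  L: turn left, now facing East
  F1: move forward 1, now at (row=13, col=1)
  R: turn right, now facing South
  L: turn left, now facing East
Final: (row=13, col=1), facing East

Answer: Final position: (row=13, col=1), facing East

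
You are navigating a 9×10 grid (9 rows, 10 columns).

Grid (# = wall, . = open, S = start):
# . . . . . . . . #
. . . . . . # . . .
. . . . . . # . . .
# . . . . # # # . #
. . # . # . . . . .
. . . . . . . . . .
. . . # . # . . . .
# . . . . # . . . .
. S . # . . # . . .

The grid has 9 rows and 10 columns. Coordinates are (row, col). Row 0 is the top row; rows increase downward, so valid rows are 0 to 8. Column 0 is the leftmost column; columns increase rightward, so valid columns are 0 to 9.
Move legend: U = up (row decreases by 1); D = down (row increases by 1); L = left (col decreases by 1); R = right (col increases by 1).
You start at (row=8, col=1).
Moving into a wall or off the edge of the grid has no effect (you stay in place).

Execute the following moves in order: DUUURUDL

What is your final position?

Start: (row=8, col=1)
  D (down): blocked, stay at (row=8, col=1)
  U (up): (row=8, col=1) -> (row=7, col=1)
  U (up): (row=7, col=1) -> (row=6, col=1)
  U (up): (row=6, col=1) -> (row=5, col=1)
  R (right): (row=5, col=1) -> (row=5, col=2)
  U (up): blocked, stay at (row=5, col=2)
  D (down): (row=5, col=2) -> (row=6, col=2)
  L (left): (row=6, col=2) -> (row=6, col=1)
Final: (row=6, col=1)

Answer: Final position: (row=6, col=1)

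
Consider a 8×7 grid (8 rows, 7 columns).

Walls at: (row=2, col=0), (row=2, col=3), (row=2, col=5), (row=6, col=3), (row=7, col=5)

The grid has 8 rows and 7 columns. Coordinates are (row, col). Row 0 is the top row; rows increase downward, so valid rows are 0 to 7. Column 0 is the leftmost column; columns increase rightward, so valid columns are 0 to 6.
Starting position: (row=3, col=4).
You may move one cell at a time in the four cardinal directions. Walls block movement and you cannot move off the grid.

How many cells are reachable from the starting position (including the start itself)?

BFS flood-fill from (row=3, col=4):
  Distance 0: (row=3, col=4)
  Distance 1: (row=2, col=4), (row=3, col=3), (row=3, col=5), (row=4, col=4)
  Distance 2: (row=1, col=4), (row=3, col=2), (row=3, col=6), (row=4, col=3), (row=4, col=5), (row=5, col=4)
  Distance 3: (row=0, col=4), (row=1, col=3), (row=1, col=5), (row=2, col=2), (row=2, col=6), (row=3, col=1), (row=4, col=2), (row=4, col=6), (row=5, col=3), (row=5, col=5), (row=6, col=4)
  Distance 4: (row=0, col=3), (row=0, col=5), (row=1, col=2), (row=1, col=6), (row=2, col=1), (row=3, col=0), (row=4, col=1), (row=5, col=2), (row=5, col=6), (row=6, col=5), (row=7, col=4)
  Distance 5: (row=0, col=2), (row=0, col=6), (row=1, col=1), (row=4, col=0), (row=5, col=1), (row=6, col=2), (row=6, col=6), (row=7, col=3)
  Distance 6: (row=0, col=1), (row=1, col=0), (row=5, col=0), (row=6, col=1), (row=7, col=2), (row=7, col=6)
  Distance 7: (row=0, col=0), (row=6, col=0), (row=7, col=1)
  Distance 8: (row=7, col=0)
Total reachable: 51 (grid has 51 open cells total)

Answer: Reachable cells: 51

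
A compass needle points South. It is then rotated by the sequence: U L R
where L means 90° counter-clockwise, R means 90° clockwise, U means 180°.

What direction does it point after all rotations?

Answer: Final heading: North

Derivation:
Start: South
  U (U-turn (180°)) -> North
  L (left (90° counter-clockwise)) -> West
  R (right (90° clockwise)) -> North
Final: North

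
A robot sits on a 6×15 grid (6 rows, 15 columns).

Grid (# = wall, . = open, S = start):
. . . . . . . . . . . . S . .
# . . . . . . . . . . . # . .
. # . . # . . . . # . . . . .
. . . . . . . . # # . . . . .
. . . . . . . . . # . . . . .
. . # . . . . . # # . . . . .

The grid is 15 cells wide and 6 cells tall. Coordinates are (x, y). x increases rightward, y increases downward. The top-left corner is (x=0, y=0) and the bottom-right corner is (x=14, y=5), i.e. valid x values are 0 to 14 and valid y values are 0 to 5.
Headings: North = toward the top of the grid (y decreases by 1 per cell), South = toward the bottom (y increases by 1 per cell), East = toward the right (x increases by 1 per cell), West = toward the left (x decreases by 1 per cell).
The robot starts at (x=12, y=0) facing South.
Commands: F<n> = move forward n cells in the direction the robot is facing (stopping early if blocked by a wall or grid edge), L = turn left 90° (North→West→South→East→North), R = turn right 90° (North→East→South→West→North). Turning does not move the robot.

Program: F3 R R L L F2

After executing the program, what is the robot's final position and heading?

Answer: Final position: (x=12, y=0), facing South

Derivation:
Start: (x=12, y=0), facing South
  F3: move forward 0/3 (blocked), now at (x=12, y=0)
  R: turn right, now facing West
  R: turn right, now facing North
  L: turn left, now facing West
  L: turn left, now facing South
  F2: move forward 0/2 (blocked), now at (x=12, y=0)
Final: (x=12, y=0), facing South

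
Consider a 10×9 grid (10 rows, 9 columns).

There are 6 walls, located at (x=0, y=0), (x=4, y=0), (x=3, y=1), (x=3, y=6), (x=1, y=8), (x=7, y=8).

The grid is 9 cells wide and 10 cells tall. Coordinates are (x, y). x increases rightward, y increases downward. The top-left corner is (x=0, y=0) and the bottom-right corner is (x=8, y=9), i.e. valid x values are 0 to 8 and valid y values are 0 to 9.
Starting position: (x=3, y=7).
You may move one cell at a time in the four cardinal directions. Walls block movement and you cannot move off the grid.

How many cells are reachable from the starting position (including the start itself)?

BFS flood-fill from (x=3, y=7):
  Distance 0: (x=3, y=7)
  Distance 1: (x=2, y=7), (x=4, y=7), (x=3, y=8)
  Distance 2: (x=2, y=6), (x=4, y=6), (x=1, y=7), (x=5, y=7), (x=2, y=8), (x=4, y=8), (x=3, y=9)
  Distance 3: (x=2, y=5), (x=4, y=5), (x=1, y=6), (x=5, y=6), (x=0, y=7), (x=6, y=7), (x=5, y=8), (x=2, y=9), (x=4, y=9)
  Distance 4: (x=2, y=4), (x=4, y=4), (x=1, y=5), (x=3, y=5), (x=5, y=5), (x=0, y=6), (x=6, y=6), (x=7, y=7), (x=0, y=8), (x=6, y=8), (x=1, y=9), (x=5, y=9)
  Distance 5: (x=2, y=3), (x=4, y=3), (x=1, y=4), (x=3, y=4), (x=5, y=4), (x=0, y=5), (x=6, y=5), (x=7, y=6), (x=8, y=7), (x=0, y=9), (x=6, y=9)
  Distance 6: (x=2, y=2), (x=4, y=2), (x=1, y=3), (x=3, y=3), (x=5, y=3), (x=0, y=4), (x=6, y=4), (x=7, y=5), (x=8, y=6), (x=8, y=8), (x=7, y=9)
  Distance 7: (x=2, y=1), (x=4, y=1), (x=1, y=2), (x=3, y=2), (x=5, y=2), (x=0, y=3), (x=6, y=3), (x=7, y=4), (x=8, y=5), (x=8, y=9)
  Distance 8: (x=2, y=0), (x=1, y=1), (x=5, y=1), (x=0, y=2), (x=6, y=2), (x=7, y=3), (x=8, y=4)
  Distance 9: (x=1, y=0), (x=3, y=0), (x=5, y=0), (x=0, y=1), (x=6, y=1), (x=7, y=2), (x=8, y=3)
  Distance 10: (x=6, y=0), (x=7, y=1), (x=8, y=2)
  Distance 11: (x=7, y=0), (x=8, y=1)
  Distance 12: (x=8, y=0)
Total reachable: 84 (grid has 84 open cells total)

Answer: Reachable cells: 84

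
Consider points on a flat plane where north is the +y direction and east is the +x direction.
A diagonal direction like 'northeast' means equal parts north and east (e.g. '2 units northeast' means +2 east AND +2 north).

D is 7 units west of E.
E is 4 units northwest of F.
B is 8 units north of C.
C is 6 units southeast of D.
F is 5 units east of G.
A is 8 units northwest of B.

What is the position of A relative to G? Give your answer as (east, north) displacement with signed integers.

Answer: A is at (east=-8, north=14) relative to G.

Derivation:
Place G at the origin (east=0, north=0).
  F is 5 units east of G: delta (east=+5, north=+0); F at (east=5, north=0).
  E is 4 units northwest of F: delta (east=-4, north=+4); E at (east=1, north=4).
  D is 7 units west of E: delta (east=-7, north=+0); D at (east=-6, north=4).
  C is 6 units southeast of D: delta (east=+6, north=-6); C at (east=0, north=-2).
  B is 8 units north of C: delta (east=+0, north=+8); B at (east=0, north=6).
  A is 8 units northwest of B: delta (east=-8, north=+8); A at (east=-8, north=14).
Therefore A relative to G: (east=-8, north=14).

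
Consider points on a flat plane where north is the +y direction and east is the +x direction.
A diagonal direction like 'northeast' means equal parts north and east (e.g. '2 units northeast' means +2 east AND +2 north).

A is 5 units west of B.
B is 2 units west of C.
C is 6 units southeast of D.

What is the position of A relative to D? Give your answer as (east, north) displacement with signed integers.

Answer: A is at (east=-1, north=-6) relative to D.

Derivation:
Place D at the origin (east=0, north=0).
  C is 6 units southeast of D: delta (east=+6, north=-6); C at (east=6, north=-6).
  B is 2 units west of C: delta (east=-2, north=+0); B at (east=4, north=-6).
  A is 5 units west of B: delta (east=-5, north=+0); A at (east=-1, north=-6).
Therefore A relative to D: (east=-1, north=-6).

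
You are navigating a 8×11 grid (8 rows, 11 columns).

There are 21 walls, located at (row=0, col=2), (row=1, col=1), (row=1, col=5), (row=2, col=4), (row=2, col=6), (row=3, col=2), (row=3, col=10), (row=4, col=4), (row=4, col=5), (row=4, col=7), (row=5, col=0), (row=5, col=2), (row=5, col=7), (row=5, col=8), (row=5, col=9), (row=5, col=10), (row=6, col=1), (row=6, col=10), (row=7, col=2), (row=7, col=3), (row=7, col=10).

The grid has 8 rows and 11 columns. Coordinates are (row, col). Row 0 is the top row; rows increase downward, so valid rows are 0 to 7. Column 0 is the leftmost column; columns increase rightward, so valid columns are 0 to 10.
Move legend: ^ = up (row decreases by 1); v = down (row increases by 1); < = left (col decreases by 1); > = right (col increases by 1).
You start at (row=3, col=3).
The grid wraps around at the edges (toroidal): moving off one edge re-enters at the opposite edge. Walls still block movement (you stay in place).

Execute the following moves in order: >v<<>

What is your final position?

Answer: Final position: (row=3, col=4)

Derivation:
Start: (row=3, col=3)
  > (right): (row=3, col=3) -> (row=3, col=4)
  v (down): blocked, stay at (row=3, col=4)
  < (left): (row=3, col=4) -> (row=3, col=3)
  < (left): blocked, stay at (row=3, col=3)
  > (right): (row=3, col=3) -> (row=3, col=4)
Final: (row=3, col=4)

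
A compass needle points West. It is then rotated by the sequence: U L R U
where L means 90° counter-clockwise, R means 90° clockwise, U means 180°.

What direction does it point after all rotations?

Answer: Final heading: West

Derivation:
Start: West
  U (U-turn (180°)) -> East
  L (left (90° counter-clockwise)) -> North
  R (right (90° clockwise)) -> East
  U (U-turn (180°)) -> West
Final: West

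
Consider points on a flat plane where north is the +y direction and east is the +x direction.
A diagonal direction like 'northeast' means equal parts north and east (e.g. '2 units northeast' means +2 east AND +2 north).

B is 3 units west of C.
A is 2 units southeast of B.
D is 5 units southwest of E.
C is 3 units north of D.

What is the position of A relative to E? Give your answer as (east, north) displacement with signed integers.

Answer: A is at (east=-6, north=-4) relative to E.

Derivation:
Place E at the origin (east=0, north=0).
  D is 5 units southwest of E: delta (east=-5, north=-5); D at (east=-5, north=-5).
  C is 3 units north of D: delta (east=+0, north=+3); C at (east=-5, north=-2).
  B is 3 units west of C: delta (east=-3, north=+0); B at (east=-8, north=-2).
  A is 2 units southeast of B: delta (east=+2, north=-2); A at (east=-6, north=-4).
Therefore A relative to E: (east=-6, north=-4).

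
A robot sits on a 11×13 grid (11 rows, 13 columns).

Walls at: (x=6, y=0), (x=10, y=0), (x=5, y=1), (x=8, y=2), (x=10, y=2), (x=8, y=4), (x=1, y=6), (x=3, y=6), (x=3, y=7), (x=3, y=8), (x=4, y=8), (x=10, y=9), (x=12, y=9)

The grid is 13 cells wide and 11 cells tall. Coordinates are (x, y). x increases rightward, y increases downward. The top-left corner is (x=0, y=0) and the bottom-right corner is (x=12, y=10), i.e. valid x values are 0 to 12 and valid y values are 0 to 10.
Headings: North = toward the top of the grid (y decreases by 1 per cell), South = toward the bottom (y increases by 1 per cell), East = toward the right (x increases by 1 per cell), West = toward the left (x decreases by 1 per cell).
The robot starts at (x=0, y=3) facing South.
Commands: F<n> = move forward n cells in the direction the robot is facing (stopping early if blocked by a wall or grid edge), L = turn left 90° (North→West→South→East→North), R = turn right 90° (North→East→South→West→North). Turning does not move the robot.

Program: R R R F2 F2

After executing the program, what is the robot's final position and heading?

Start: (x=0, y=3), facing South
  R: turn right, now facing West
  R: turn right, now facing North
  R: turn right, now facing East
  F2: move forward 2, now at (x=2, y=3)
  F2: move forward 2, now at (x=4, y=3)
Final: (x=4, y=3), facing East

Answer: Final position: (x=4, y=3), facing East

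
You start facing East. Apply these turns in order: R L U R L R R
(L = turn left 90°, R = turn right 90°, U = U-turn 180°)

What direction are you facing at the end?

Answer: Final heading: East

Derivation:
Start: East
  R (right (90° clockwise)) -> South
  L (left (90° counter-clockwise)) -> East
  U (U-turn (180°)) -> West
  R (right (90° clockwise)) -> North
  L (left (90° counter-clockwise)) -> West
  R (right (90° clockwise)) -> North
  R (right (90° clockwise)) -> East
Final: East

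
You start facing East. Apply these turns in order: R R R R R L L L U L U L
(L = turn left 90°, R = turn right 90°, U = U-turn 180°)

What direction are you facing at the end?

Answer: Final heading: East

Derivation:
Start: East
  R (right (90° clockwise)) -> South
  R (right (90° clockwise)) -> West
  R (right (90° clockwise)) -> North
  R (right (90° clockwise)) -> East
  R (right (90° clockwise)) -> South
  L (left (90° counter-clockwise)) -> East
  L (left (90° counter-clockwise)) -> North
  L (left (90° counter-clockwise)) -> West
  U (U-turn (180°)) -> East
  L (left (90° counter-clockwise)) -> North
  U (U-turn (180°)) -> South
  L (left (90° counter-clockwise)) -> East
Final: East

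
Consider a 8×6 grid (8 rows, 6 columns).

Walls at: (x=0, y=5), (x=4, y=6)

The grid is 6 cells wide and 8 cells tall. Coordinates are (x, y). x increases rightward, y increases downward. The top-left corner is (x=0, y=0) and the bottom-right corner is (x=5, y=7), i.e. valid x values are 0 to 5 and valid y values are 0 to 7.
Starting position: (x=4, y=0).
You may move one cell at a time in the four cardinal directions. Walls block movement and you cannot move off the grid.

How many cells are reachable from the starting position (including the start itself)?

BFS flood-fill from (x=4, y=0):
  Distance 0: (x=4, y=0)
  Distance 1: (x=3, y=0), (x=5, y=0), (x=4, y=1)
  Distance 2: (x=2, y=0), (x=3, y=1), (x=5, y=1), (x=4, y=2)
  Distance 3: (x=1, y=0), (x=2, y=1), (x=3, y=2), (x=5, y=2), (x=4, y=3)
  Distance 4: (x=0, y=0), (x=1, y=1), (x=2, y=2), (x=3, y=3), (x=5, y=3), (x=4, y=4)
  Distance 5: (x=0, y=1), (x=1, y=2), (x=2, y=3), (x=3, y=4), (x=5, y=4), (x=4, y=5)
  Distance 6: (x=0, y=2), (x=1, y=3), (x=2, y=4), (x=3, y=5), (x=5, y=5)
  Distance 7: (x=0, y=3), (x=1, y=4), (x=2, y=5), (x=3, y=6), (x=5, y=6)
  Distance 8: (x=0, y=4), (x=1, y=5), (x=2, y=6), (x=3, y=7), (x=5, y=7)
  Distance 9: (x=1, y=6), (x=2, y=7), (x=4, y=7)
  Distance 10: (x=0, y=6), (x=1, y=7)
  Distance 11: (x=0, y=7)
Total reachable: 46 (grid has 46 open cells total)

Answer: Reachable cells: 46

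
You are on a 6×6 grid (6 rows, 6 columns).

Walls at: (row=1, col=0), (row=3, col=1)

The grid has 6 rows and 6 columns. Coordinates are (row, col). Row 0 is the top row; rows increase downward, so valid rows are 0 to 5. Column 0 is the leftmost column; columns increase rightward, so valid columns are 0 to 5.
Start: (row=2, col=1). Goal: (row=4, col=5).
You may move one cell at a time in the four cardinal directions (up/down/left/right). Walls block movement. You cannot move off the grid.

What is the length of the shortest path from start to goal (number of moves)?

BFS from (row=2, col=1) until reaching (row=4, col=5):
  Distance 0: (row=2, col=1)
  Distance 1: (row=1, col=1), (row=2, col=0), (row=2, col=2)
  Distance 2: (row=0, col=1), (row=1, col=2), (row=2, col=3), (row=3, col=0), (row=3, col=2)
  Distance 3: (row=0, col=0), (row=0, col=2), (row=1, col=3), (row=2, col=4), (row=3, col=3), (row=4, col=0), (row=4, col=2)
  Distance 4: (row=0, col=3), (row=1, col=4), (row=2, col=5), (row=3, col=4), (row=4, col=1), (row=4, col=3), (row=5, col=0), (row=5, col=2)
  Distance 5: (row=0, col=4), (row=1, col=5), (row=3, col=5), (row=4, col=4), (row=5, col=1), (row=5, col=3)
  Distance 6: (row=0, col=5), (row=4, col=5), (row=5, col=4)  <- goal reached here
One shortest path (6 moves): (row=2, col=1) -> (row=2, col=2) -> (row=2, col=3) -> (row=2, col=4) -> (row=2, col=5) -> (row=3, col=5) -> (row=4, col=5)

Answer: Shortest path length: 6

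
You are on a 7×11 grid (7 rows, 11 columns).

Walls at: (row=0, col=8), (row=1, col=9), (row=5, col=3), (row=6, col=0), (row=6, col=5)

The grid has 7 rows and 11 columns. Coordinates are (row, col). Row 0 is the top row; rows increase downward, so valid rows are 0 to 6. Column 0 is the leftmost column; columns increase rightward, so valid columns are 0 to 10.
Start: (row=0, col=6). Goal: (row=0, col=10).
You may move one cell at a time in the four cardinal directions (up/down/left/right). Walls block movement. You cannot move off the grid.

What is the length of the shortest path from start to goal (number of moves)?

Answer: Shortest path length: 8

Derivation:
BFS from (row=0, col=6) until reaching (row=0, col=10):
  Distance 0: (row=0, col=6)
  Distance 1: (row=0, col=5), (row=0, col=7), (row=1, col=6)
  Distance 2: (row=0, col=4), (row=1, col=5), (row=1, col=7), (row=2, col=6)
  Distance 3: (row=0, col=3), (row=1, col=4), (row=1, col=8), (row=2, col=5), (row=2, col=7), (row=3, col=6)
  Distance 4: (row=0, col=2), (row=1, col=3), (row=2, col=4), (row=2, col=8), (row=3, col=5), (row=3, col=7), (row=4, col=6)
  Distance 5: (row=0, col=1), (row=1, col=2), (row=2, col=3), (row=2, col=9), (row=3, col=4), (row=3, col=8), (row=4, col=5), (row=4, col=7), (row=5, col=6)
  Distance 6: (row=0, col=0), (row=1, col=1), (row=2, col=2), (row=2, col=10), (row=3, col=3), (row=3, col=9), (row=4, col=4), (row=4, col=8), (row=5, col=5), (row=5, col=7), (row=6, col=6)
  Distance 7: (row=1, col=0), (row=1, col=10), (row=2, col=1), (row=3, col=2), (row=3, col=10), (row=4, col=3), (row=4, col=9), (row=5, col=4), (row=5, col=8), (row=6, col=7)
  Distance 8: (row=0, col=10), (row=2, col=0), (row=3, col=1), (row=4, col=2), (row=4, col=10), (row=5, col=9), (row=6, col=4), (row=6, col=8)  <- goal reached here
One shortest path (8 moves): (row=0, col=6) -> (row=0, col=7) -> (row=1, col=7) -> (row=1, col=8) -> (row=2, col=8) -> (row=2, col=9) -> (row=2, col=10) -> (row=1, col=10) -> (row=0, col=10)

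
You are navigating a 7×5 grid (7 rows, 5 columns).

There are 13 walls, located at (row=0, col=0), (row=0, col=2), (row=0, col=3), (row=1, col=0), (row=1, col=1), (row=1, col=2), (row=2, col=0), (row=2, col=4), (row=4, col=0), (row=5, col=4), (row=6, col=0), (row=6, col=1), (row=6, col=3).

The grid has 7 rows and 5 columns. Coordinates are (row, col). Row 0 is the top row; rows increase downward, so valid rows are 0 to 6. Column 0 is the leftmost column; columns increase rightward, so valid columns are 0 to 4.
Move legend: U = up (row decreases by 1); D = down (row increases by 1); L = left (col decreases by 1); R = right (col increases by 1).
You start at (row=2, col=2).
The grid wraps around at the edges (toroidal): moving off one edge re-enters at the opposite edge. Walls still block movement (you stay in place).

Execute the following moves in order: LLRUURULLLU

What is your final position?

Start: (row=2, col=2)
  L (left): (row=2, col=2) -> (row=2, col=1)
  L (left): blocked, stay at (row=2, col=1)
  R (right): (row=2, col=1) -> (row=2, col=2)
  U (up): blocked, stay at (row=2, col=2)
  U (up): blocked, stay at (row=2, col=2)
  R (right): (row=2, col=2) -> (row=2, col=3)
  U (up): (row=2, col=3) -> (row=1, col=3)
  [×3]L (left): blocked, stay at (row=1, col=3)
  U (up): blocked, stay at (row=1, col=3)
Final: (row=1, col=3)

Answer: Final position: (row=1, col=3)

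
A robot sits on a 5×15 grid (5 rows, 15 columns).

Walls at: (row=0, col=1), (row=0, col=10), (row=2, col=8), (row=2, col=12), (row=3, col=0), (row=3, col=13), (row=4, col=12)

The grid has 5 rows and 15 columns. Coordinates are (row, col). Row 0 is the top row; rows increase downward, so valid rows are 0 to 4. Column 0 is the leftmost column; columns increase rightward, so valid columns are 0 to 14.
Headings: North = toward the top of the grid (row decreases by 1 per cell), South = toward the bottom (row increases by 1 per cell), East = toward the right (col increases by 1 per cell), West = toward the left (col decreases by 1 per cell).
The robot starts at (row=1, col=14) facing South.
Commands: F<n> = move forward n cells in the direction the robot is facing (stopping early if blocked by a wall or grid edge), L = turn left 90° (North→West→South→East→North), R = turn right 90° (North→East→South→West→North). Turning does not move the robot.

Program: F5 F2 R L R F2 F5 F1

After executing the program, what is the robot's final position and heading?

Start: (row=1, col=14), facing South
  F5: move forward 3/5 (blocked), now at (row=4, col=14)
  F2: move forward 0/2 (blocked), now at (row=4, col=14)
  R: turn right, now facing West
  L: turn left, now facing South
  R: turn right, now facing West
  F2: move forward 1/2 (blocked), now at (row=4, col=13)
  F5: move forward 0/5 (blocked), now at (row=4, col=13)
  F1: move forward 0/1 (blocked), now at (row=4, col=13)
Final: (row=4, col=13), facing West

Answer: Final position: (row=4, col=13), facing West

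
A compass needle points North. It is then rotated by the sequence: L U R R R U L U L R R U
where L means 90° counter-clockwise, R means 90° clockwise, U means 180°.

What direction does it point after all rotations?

Start: North
  L (left (90° counter-clockwise)) -> West
  U (U-turn (180°)) -> East
  R (right (90° clockwise)) -> South
  R (right (90° clockwise)) -> West
  R (right (90° clockwise)) -> North
  U (U-turn (180°)) -> South
  L (left (90° counter-clockwise)) -> East
  U (U-turn (180°)) -> West
  L (left (90° counter-clockwise)) -> South
  R (right (90° clockwise)) -> West
  R (right (90° clockwise)) -> North
  U (U-turn (180°)) -> South
Final: South

Answer: Final heading: South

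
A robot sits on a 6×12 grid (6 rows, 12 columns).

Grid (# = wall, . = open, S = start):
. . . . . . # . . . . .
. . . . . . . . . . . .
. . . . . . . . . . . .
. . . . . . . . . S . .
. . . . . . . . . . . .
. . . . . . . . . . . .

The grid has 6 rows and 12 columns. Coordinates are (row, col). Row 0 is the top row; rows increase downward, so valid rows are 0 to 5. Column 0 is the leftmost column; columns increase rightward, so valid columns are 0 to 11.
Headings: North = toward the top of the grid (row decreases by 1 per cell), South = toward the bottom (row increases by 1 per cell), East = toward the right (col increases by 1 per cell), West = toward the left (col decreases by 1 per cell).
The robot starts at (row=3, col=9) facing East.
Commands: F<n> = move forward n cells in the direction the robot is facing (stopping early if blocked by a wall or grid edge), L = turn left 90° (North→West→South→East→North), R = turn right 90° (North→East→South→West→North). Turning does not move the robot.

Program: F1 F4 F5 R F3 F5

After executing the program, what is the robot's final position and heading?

Start: (row=3, col=9), facing East
  F1: move forward 1, now at (row=3, col=10)
  F4: move forward 1/4 (blocked), now at (row=3, col=11)
  F5: move forward 0/5 (blocked), now at (row=3, col=11)
  R: turn right, now facing South
  F3: move forward 2/3 (blocked), now at (row=5, col=11)
  F5: move forward 0/5 (blocked), now at (row=5, col=11)
Final: (row=5, col=11), facing South

Answer: Final position: (row=5, col=11), facing South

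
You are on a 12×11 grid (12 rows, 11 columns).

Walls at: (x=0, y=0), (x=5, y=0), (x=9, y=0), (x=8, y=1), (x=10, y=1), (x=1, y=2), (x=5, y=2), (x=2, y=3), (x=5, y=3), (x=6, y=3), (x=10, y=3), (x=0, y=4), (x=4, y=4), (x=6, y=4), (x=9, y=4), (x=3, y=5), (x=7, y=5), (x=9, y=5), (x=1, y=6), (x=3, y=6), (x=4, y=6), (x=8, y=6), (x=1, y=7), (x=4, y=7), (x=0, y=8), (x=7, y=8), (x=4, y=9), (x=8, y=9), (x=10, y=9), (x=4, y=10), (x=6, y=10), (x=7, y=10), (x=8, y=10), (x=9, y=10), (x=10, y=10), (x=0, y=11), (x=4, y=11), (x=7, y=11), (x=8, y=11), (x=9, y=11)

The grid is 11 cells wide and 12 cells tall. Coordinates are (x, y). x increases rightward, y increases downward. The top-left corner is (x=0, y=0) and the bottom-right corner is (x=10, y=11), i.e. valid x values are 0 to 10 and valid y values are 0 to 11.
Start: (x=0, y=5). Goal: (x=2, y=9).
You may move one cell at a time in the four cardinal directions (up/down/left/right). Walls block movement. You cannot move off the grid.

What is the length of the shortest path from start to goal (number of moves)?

Answer: Shortest path length: 6

Derivation:
BFS from (x=0, y=5) until reaching (x=2, y=9):
  Distance 0: (x=0, y=5)
  Distance 1: (x=1, y=5), (x=0, y=6)
  Distance 2: (x=1, y=4), (x=2, y=5), (x=0, y=7)
  Distance 3: (x=1, y=3), (x=2, y=4), (x=2, y=6)
  Distance 4: (x=0, y=3), (x=3, y=4), (x=2, y=7)
  Distance 5: (x=0, y=2), (x=3, y=3), (x=3, y=7), (x=2, y=8)
  Distance 6: (x=0, y=1), (x=3, y=2), (x=4, y=3), (x=1, y=8), (x=3, y=8), (x=2, y=9)  <- goal reached here
One shortest path (6 moves): (x=0, y=5) -> (x=1, y=5) -> (x=2, y=5) -> (x=2, y=6) -> (x=2, y=7) -> (x=2, y=8) -> (x=2, y=9)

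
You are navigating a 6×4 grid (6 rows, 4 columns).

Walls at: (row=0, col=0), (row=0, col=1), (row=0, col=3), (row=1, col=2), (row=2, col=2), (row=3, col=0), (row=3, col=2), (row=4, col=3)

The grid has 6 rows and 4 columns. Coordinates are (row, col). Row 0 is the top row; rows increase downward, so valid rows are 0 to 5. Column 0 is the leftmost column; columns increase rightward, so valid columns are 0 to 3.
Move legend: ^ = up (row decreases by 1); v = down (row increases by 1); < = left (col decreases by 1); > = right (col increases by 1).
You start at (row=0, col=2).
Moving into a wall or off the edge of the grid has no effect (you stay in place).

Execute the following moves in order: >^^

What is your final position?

Answer: Final position: (row=0, col=2)

Derivation:
Start: (row=0, col=2)
  > (right): blocked, stay at (row=0, col=2)
  ^ (up): blocked, stay at (row=0, col=2)
  ^ (up): blocked, stay at (row=0, col=2)
Final: (row=0, col=2)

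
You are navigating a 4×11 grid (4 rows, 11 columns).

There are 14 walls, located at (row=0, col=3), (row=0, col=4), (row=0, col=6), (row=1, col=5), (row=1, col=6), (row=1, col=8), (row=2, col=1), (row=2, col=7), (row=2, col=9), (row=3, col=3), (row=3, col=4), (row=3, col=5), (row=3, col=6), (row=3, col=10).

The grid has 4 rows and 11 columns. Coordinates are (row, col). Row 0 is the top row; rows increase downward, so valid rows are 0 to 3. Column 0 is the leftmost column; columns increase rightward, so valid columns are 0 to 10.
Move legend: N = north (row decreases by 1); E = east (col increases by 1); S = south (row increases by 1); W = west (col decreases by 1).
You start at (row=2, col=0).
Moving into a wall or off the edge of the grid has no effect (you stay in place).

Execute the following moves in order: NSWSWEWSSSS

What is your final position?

Start: (row=2, col=0)
  N (north): (row=2, col=0) -> (row=1, col=0)
  S (south): (row=1, col=0) -> (row=2, col=0)
  W (west): blocked, stay at (row=2, col=0)
  S (south): (row=2, col=0) -> (row=3, col=0)
  W (west): blocked, stay at (row=3, col=0)
  E (east): (row=3, col=0) -> (row=3, col=1)
  W (west): (row=3, col=1) -> (row=3, col=0)
  [×4]S (south): blocked, stay at (row=3, col=0)
Final: (row=3, col=0)

Answer: Final position: (row=3, col=0)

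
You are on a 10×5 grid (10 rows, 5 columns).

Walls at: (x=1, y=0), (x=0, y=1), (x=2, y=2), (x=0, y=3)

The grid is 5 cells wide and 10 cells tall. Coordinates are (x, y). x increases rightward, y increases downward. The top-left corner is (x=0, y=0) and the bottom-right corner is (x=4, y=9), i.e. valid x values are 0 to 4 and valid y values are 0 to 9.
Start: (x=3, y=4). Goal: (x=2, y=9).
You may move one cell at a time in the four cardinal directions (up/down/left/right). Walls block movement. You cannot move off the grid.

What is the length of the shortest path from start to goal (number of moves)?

Answer: Shortest path length: 6

Derivation:
BFS from (x=3, y=4) until reaching (x=2, y=9):
  Distance 0: (x=3, y=4)
  Distance 1: (x=3, y=3), (x=2, y=4), (x=4, y=4), (x=3, y=5)
  Distance 2: (x=3, y=2), (x=2, y=3), (x=4, y=3), (x=1, y=4), (x=2, y=5), (x=4, y=5), (x=3, y=6)
  Distance 3: (x=3, y=1), (x=4, y=2), (x=1, y=3), (x=0, y=4), (x=1, y=5), (x=2, y=6), (x=4, y=6), (x=3, y=7)
  Distance 4: (x=3, y=0), (x=2, y=1), (x=4, y=1), (x=1, y=2), (x=0, y=5), (x=1, y=6), (x=2, y=7), (x=4, y=7), (x=3, y=8)
  Distance 5: (x=2, y=0), (x=4, y=0), (x=1, y=1), (x=0, y=2), (x=0, y=6), (x=1, y=7), (x=2, y=8), (x=4, y=8), (x=3, y=9)
  Distance 6: (x=0, y=7), (x=1, y=8), (x=2, y=9), (x=4, y=9)  <- goal reached here
One shortest path (6 moves): (x=3, y=4) -> (x=2, y=4) -> (x=2, y=5) -> (x=2, y=6) -> (x=2, y=7) -> (x=2, y=8) -> (x=2, y=9)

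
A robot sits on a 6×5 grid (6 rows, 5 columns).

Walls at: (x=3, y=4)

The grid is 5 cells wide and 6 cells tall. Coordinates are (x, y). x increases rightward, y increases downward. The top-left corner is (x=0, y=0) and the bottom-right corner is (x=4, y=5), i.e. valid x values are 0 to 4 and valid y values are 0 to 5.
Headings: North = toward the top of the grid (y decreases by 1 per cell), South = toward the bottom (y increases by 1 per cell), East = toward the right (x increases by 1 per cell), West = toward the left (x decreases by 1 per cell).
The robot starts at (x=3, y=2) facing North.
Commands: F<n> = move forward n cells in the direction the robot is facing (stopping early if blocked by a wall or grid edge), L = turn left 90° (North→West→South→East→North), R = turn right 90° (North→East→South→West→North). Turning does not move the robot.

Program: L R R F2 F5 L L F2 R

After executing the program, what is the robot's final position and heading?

Start: (x=3, y=2), facing North
  L: turn left, now facing West
  R: turn right, now facing North
  R: turn right, now facing East
  F2: move forward 1/2 (blocked), now at (x=4, y=2)
  F5: move forward 0/5 (blocked), now at (x=4, y=2)
  L: turn left, now facing North
  L: turn left, now facing West
  F2: move forward 2, now at (x=2, y=2)
  R: turn right, now facing North
Final: (x=2, y=2), facing North

Answer: Final position: (x=2, y=2), facing North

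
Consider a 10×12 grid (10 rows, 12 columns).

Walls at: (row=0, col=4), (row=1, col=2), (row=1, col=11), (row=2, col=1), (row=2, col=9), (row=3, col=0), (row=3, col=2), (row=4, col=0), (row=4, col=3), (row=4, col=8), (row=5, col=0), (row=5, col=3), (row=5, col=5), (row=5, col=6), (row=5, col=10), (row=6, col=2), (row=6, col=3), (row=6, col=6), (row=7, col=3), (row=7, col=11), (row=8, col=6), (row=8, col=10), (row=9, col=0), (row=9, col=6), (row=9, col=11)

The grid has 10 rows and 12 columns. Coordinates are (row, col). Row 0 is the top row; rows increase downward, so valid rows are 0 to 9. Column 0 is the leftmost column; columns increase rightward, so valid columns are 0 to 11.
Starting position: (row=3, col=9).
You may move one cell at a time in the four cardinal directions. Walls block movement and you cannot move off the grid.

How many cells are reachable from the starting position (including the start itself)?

BFS flood-fill from (row=3, col=9):
  Distance 0: (row=3, col=9)
  Distance 1: (row=3, col=8), (row=3, col=10), (row=4, col=9)
  Distance 2: (row=2, col=8), (row=2, col=10), (row=3, col=7), (row=3, col=11), (row=4, col=10), (row=5, col=9)
  Distance 3: (row=1, col=8), (row=1, col=10), (row=2, col=7), (row=2, col=11), (row=3, col=6), (row=4, col=7), (row=4, col=11), (row=5, col=8), (row=6, col=9)
  Distance 4: (row=0, col=8), (row=0, col=10), (row=1, col=7), (row=1, col=9), (row=2, col=6), (row=3, col=5), (row=4, col=6), (row=5, col=7), (row=5, col=11), (row=6, col=8), (row=6, col=10), (row=7, col=9)
  Distance 5: (row=0, col=7), (row=0, col=9), (row=0, col=11), (row=1, col=6), (row=2, col=5), (row=3, col=4), (row=4, col=5), (row=6, col=7), (row=6, col=11), (row=7, col=8), (row=7, col=10), (row=8, col=9)
  Distance 6: (row=0, col=6), (row=1, col=5), (row=2, col=4), (row=3, col=3), (row=4, col=4), (row=7, col=7), (row=8, col=8), (row=9, col=9)
  Distance 7: (row=0, col=5), (row=1, col=4), (row=2, col=3), (row=5, col=4), (row=7, col=6), (row=8, col=7), (row=9, col=8), (row=9, col=10)
  Distance 8: (row=1, col=3), (row=2, col=2), (row=6, col=4), (row=7, col=5), (row=9, col=7)
  Distance 9: (row=0, col=3), (row=6, col=5), (row=7, col=4), (row=8, col=5)
  Distance 10: (row=0, col=2), (row=8, col=4), (row=9, col=5)
  Distance 11: (row=0, col=1), (row=8, col=3), (row=9, col=4)
  Distance 12: (row=0, col=0), (row=1, col=1), (row=8, col=2), (row=9, col=3)
  Distance 13: (row=1, col=0), (row=7, col=2), (row=8, col=1), (row=9, col=2)
  Distance 14: (row=2, col=0), (row=7, col=1), (row=8, col=0), (row=9, col=1)
  Distance 15: (row=6, col=1), (row=7, col=0)
  Distance 16: (row=5, col=1), (row=6, col=0)
  Distance 17: (row=4, col=1), (row=5, col=2)
  Distance 18: (row=3, col=1), (row=4, col=2)
Total reachable: 94 (grid has 95 open cells total)

Answer: Reachable cells: 94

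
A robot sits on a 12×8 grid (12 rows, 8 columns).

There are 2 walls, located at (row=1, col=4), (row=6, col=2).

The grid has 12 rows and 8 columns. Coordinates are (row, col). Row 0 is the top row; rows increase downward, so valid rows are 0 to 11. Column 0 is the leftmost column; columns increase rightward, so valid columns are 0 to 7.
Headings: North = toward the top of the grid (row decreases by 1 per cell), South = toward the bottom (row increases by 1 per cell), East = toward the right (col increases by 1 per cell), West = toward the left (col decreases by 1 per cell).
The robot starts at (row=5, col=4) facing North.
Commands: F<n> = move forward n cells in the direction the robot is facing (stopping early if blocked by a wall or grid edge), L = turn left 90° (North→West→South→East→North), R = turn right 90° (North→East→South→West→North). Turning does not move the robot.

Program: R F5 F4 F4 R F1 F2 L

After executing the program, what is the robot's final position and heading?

Start: (row=5, col=4), facing North
  R: turn right, now facing East
  F5: move forward 3/5 (blocked), now at (row=5, col=7)
  F4: move forward 0/4 (blocked), now at (row=5, col=7)
  F4: move forward 0/4 (blocked), now at (row=5, col=7)
  R: turn right, now facing South
  F1: move forward 1, now at (row=6, col=7)
  F2: move forward 2, now at (row=8, col=7)
  L: turn left, now facing East
Final: (row=8, col=7), facing East

Answer: Final position: (row=8, col=7), facing East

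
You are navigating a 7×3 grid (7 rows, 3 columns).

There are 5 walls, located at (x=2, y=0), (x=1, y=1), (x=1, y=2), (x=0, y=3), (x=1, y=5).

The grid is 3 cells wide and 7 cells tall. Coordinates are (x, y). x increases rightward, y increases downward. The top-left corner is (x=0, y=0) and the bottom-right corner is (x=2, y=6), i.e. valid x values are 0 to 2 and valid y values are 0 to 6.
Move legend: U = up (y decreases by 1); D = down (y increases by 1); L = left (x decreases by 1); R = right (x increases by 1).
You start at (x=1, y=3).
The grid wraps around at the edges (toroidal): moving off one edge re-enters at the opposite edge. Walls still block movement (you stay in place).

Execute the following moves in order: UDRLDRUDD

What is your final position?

Answer: Final position: (x=2, y=5)

Derivation:
Start: (x=1, y=3)
  U (up): blocked, stay at (x=1, y=3)
  D (down): (x=1, y=3) -> (x=1, y=4)
  R (right): (x=1, y=4) -> (x=2, y=4)
  L (left): (x=2, y=4) -> (x=1, y=4)
  D (down): blocked, stay at (x=1, y=4)
  R (right): (x=1, y=4) -> (x=2, y=4)
  U (up): (x=2, y=4) -> (x=2, y=3)
  D (down): (x=2, y=3) -> (x=2, y=4)
  D (down): (x=2, y=4) -> (x=2, y=5)
Final: (x=2, y=5)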